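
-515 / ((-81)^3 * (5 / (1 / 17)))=103 / 9034497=0.00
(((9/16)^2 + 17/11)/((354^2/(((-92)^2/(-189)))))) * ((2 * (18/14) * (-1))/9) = 56603/297750816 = 0.00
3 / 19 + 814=15469 / 19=814.16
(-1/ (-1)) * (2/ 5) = 2/ 5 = 0.40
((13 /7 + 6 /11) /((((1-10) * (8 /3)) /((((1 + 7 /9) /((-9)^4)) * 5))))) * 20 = -37000 /13640319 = -0.00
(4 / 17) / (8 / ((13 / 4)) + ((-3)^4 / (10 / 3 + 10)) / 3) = 2080 / 39661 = 0.05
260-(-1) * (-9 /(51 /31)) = 4327 /17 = 254.53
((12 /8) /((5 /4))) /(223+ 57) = 3 /700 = 0.00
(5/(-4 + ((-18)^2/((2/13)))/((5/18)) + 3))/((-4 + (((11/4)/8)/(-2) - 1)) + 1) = -1600/10120101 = -0.00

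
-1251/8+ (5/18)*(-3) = -3773/24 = -157.21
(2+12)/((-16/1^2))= -7/8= -0.88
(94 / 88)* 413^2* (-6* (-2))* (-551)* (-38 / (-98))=-5138405049 / 11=-467127731.73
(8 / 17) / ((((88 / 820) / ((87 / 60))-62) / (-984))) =4679904 / 625855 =7.48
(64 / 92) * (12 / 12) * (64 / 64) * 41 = 656 / 23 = 28.52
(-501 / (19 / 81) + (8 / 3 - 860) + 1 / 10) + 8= -1701493 / 570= -2985.08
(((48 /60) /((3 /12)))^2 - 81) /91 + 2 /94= -80868 /106925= -0.76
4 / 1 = 4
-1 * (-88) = 88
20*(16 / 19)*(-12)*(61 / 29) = -234240 / 551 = -425.12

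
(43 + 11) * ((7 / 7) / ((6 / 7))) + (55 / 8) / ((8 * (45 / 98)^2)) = 434651 / 6480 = 67.08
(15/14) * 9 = 135/14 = 9.64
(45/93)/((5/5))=15/31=0.48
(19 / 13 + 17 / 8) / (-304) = -373 / 31616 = -0.01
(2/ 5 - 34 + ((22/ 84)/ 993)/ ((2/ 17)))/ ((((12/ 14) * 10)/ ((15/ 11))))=-14012281/ 2621520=-5.35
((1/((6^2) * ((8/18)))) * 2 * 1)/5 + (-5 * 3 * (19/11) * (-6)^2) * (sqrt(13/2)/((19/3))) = 1/40 - 810 * sqrt(26)/11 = -375.45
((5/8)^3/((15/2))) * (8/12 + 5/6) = 25/512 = 0.05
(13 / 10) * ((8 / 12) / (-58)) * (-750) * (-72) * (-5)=117000 / 29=4034.48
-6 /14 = -3 /7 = -0.43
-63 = -63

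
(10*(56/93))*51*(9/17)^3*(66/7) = 3849120/8959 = 429.64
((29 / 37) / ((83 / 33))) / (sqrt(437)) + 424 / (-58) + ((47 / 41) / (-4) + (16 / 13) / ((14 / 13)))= -214869 / 33292 + 957*sqrt(437) / 1342027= -6.44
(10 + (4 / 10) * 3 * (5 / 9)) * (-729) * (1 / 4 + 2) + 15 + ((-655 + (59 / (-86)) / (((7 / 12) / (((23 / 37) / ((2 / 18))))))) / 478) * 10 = -46566769448 / 2661743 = -17494.84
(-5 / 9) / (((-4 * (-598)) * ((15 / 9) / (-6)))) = 1 / 1196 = 0.00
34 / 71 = 0.48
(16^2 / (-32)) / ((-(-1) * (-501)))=8 / 501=0.02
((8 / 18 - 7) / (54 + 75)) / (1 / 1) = -59 / 1161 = -0.05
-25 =-25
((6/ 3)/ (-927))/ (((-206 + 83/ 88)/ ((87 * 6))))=10208/ 1858635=0.01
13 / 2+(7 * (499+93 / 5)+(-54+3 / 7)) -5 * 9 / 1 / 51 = 3575.25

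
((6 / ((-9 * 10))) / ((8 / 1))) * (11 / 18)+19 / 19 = 2149 / 2160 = 0.99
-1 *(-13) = 13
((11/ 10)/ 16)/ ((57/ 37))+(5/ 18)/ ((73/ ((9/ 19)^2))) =575309/ 12649440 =0.05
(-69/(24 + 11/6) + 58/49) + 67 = 65.51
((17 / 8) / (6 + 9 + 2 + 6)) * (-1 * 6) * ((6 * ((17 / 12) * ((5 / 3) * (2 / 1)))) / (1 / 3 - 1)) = 4335 / 184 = 23.56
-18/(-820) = 9/410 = 0.02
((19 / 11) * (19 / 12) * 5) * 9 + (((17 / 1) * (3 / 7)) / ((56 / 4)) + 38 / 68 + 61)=6786023 / 36652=185.15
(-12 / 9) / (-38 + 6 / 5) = 5 / 138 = 0.04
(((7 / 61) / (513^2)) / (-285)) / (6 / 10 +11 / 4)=-28 / 61307587071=-0.00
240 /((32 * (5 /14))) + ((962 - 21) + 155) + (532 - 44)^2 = 239261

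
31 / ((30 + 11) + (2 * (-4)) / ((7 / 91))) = -31 / 63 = -0.49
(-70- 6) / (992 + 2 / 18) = -684 / 8929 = -0.08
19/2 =9.50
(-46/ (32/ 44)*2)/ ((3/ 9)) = -759/ 2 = -379.50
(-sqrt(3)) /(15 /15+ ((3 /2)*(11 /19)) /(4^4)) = -9728*sqrt(3) /9761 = -1.73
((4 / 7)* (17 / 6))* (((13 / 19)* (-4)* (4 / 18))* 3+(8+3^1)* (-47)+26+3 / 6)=-954125 / 1197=-797.10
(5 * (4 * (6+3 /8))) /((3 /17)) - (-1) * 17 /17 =1447 /2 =723.50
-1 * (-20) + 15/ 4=95/ 4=23.75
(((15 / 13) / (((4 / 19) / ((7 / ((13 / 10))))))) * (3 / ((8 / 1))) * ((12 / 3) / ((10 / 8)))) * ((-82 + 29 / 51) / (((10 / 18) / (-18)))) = 268441614 / 2873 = 93436.00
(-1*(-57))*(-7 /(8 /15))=-748.12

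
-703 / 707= -0.99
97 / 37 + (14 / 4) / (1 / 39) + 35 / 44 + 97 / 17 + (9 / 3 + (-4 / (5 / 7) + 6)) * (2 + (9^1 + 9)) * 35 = 69899141 / 27676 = 2525.62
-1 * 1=-1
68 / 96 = 17 / 24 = 0.71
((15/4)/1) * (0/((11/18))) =0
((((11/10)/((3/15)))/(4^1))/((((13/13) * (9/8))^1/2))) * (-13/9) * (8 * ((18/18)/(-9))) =2288/729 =3.14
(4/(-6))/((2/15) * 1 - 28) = 5/209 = 0.02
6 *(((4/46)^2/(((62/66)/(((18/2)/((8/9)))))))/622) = 8019/10200178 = 0.00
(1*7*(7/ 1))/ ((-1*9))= -49/ 9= -5.44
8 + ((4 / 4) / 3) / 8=193 / 24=8.04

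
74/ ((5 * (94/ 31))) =1147/ 235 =4.88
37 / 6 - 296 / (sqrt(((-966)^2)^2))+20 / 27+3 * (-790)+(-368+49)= -3754216637 / 1399734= -2682.09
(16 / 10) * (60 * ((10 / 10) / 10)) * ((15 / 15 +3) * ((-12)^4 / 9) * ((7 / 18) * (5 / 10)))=86016 / 5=17203.20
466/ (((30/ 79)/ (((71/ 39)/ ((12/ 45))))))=1306897/ 156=8377.54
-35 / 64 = -0.55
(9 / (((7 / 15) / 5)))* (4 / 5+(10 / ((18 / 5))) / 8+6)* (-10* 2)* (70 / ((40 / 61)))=-11771475 / 8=-1471434.38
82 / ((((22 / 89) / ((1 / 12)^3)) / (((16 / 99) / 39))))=3649 / 4586868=0.00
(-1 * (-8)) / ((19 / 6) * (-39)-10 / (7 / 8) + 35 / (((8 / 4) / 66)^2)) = 112 / 531721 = 0.00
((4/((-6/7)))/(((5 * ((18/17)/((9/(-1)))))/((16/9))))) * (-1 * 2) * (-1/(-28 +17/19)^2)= 1374688/35805375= 0.04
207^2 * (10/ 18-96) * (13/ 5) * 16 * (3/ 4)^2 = -478494783/ 5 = -95698956.60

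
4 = 4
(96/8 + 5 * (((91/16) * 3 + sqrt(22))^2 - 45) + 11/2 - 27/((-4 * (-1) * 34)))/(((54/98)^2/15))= 5462275 * sqrt(22)/648 + 23648973635/352512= 106624.57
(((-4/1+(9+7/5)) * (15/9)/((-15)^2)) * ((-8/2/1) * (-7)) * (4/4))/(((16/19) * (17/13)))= 13832/11475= 1.21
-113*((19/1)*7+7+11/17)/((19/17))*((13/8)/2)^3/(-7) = 593592051/544768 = 1089.62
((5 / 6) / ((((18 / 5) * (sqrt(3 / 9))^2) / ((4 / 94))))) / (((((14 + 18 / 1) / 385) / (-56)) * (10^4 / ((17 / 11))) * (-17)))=49 / 270720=0.00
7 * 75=525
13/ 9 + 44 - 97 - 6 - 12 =-626/ 9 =-69.56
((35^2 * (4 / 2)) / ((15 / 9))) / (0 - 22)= -735 / 11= -66.82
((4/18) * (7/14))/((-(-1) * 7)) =1/63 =0.02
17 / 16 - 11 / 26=0.64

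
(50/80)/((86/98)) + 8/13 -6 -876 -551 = -6402439/4472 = -1431.67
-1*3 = -3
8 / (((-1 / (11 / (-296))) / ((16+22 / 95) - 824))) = -240.15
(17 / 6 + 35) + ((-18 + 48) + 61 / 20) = 4253 / 60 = 70.88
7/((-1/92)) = -644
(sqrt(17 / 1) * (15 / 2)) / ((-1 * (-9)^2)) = -0.38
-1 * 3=-3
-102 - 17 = -119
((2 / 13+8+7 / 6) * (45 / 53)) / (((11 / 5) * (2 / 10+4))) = 90875 / 106106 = 0.86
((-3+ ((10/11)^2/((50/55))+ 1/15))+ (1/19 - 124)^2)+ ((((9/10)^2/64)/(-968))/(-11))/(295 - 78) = 246010475813023403/16015341619200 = 15360.93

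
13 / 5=2.60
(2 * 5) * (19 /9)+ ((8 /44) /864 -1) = 95569 /4752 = 20.11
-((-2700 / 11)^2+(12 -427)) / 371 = -1034255 / 6413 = -161.27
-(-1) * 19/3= 19/3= 6.33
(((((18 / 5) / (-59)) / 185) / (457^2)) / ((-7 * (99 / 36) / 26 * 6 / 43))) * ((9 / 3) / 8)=5031 / 877640931475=0.00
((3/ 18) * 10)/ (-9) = -5/ 27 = -0.19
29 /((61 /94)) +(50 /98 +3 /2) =279165 /5978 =46.70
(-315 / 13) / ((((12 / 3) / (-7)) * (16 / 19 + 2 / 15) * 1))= 628425 / 14456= 43.47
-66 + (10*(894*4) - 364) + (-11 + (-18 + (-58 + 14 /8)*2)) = 70377 /2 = 35188.50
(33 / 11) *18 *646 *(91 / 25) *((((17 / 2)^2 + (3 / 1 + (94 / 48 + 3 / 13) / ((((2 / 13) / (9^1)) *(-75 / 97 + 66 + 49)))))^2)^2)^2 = 896022917711506671097625197358464523260084969654958123292820491 / 6097586385229169242504564792360960000000000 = 146947146149833661590.06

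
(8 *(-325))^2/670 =676000/67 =10089.55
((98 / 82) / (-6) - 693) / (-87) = 170527 / 21402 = 7.97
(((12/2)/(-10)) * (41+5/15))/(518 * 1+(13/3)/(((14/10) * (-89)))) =-231756/4840385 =-0.05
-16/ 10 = -1.60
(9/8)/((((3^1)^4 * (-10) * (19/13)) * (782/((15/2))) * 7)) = -13/9984576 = -0.00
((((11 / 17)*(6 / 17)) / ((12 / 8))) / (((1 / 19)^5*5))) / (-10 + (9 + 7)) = 12566.13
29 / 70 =0.41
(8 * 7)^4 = 9834496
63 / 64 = 0.98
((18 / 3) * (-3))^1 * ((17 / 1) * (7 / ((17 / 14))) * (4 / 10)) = -3528 / 5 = -705.60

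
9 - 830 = -821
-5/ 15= -1/ 3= -0.33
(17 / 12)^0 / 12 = 1 / 12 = 0.08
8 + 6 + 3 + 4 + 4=25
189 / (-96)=-63 / 32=-1.97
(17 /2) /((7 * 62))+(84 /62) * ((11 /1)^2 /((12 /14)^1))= 166029 /868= 191.28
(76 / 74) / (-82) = -19 / 1517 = -0.01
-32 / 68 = -8 / 17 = -0.47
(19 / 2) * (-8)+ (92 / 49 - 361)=-21321 / 49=-435.12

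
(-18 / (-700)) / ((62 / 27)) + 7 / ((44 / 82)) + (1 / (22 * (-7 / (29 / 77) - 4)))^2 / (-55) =16179021017909 / 1239140036750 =13.06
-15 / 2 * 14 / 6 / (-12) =35 / 24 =1.46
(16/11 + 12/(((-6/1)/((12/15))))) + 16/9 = 808/495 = 1.63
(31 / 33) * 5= 155 / 33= 4.70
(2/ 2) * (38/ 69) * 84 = 1064/ 23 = 46.26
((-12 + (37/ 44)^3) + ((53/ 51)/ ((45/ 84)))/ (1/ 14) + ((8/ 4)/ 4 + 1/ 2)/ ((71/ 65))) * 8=77120342239/ 578346120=133.35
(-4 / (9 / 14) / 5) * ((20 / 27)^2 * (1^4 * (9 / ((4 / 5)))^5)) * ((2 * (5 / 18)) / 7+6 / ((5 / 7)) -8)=-471875 / 8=-58984.38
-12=-12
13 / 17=0.76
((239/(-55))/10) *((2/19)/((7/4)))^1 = -956/36575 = -0.03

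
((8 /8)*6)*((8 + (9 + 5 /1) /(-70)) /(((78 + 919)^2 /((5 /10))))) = 117 /4970045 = 0.00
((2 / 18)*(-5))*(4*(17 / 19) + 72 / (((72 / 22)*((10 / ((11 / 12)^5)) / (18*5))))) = -172998455 / 2363904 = -73.18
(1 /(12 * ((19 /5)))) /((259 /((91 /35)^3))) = 2197 /1476300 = 0.00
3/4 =0.75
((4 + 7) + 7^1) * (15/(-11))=-270/11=-24.55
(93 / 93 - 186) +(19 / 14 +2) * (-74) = -3034 / 7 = -433.43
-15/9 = -5/3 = -1.67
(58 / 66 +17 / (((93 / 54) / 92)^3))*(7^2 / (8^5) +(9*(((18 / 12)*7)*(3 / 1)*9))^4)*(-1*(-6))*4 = 3538149923532973142143845411155 / 1342263296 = 2635958186502458860458.81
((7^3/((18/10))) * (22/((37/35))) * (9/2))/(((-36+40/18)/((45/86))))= -267411375/967328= -276.44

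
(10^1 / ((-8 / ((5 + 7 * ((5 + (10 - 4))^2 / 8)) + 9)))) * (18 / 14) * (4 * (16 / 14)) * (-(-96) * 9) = -5326560 / 7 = -760937.14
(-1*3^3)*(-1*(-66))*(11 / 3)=-6534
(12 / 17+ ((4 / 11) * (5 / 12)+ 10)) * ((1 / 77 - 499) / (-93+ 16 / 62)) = 7254880462 / 124191375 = 58.42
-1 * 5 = -5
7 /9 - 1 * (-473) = 4264 /9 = 473.78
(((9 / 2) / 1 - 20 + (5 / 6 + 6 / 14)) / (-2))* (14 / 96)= 299 / 288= 1.04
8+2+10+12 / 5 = 112 / 5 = 22.40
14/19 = 0.74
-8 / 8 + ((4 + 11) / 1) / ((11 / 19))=274 / 11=24.91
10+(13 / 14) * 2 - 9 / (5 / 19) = -782 / 35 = -22.34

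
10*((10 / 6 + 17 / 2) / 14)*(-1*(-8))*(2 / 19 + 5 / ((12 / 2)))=65270 / 1197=54.53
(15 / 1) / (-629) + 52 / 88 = 0.57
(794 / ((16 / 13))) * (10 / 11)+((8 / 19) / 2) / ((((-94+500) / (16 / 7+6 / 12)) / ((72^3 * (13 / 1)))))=7595.50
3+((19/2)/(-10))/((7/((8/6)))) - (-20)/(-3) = -404/105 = -3.85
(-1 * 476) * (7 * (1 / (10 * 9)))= -1666 / 45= -37.02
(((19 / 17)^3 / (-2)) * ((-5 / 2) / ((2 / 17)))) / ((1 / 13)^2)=5795855 / 2312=2506.86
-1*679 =-679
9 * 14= 126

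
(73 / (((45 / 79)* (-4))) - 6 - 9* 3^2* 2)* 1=-36007 / 180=-200.04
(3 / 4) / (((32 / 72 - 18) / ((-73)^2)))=-143883 / 632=-227.66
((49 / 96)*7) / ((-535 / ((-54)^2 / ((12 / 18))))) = -250047 / 8560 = -29.21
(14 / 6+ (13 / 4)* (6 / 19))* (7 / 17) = 2681 / 1938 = 1.38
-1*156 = -156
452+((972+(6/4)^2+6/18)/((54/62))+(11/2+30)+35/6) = 522385/324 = 1612.30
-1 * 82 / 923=-82 / 923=-0.09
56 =56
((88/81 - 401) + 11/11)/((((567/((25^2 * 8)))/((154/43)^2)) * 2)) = -273682640000/12131289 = -22560.06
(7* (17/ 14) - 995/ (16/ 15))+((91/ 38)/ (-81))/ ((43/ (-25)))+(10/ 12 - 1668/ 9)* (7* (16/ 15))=-12186602081/ 5294160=-2301.90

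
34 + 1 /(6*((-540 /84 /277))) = 7241 /270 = 26.82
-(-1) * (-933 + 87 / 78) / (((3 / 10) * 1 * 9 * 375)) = -0.92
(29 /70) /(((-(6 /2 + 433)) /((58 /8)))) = -841 /122080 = -0.01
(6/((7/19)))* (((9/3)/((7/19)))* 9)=58482/49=1193.51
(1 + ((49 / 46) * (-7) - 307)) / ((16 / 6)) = -43257 / 368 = -117.55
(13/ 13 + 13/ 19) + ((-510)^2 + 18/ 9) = 4941970/ 19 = 260103.68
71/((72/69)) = 1633/24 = 68.04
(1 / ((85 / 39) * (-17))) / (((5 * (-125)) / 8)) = 312 / 903125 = 0.00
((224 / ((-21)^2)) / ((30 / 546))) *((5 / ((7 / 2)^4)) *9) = 6656 / 2401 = 2.77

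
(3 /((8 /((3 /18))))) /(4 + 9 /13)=0.01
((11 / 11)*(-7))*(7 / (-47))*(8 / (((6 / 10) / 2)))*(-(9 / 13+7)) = -392000 / 1833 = -213.86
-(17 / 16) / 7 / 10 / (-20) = 17 / 22400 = 0.00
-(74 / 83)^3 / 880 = -0.00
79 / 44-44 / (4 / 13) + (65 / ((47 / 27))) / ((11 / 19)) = -14421 / 188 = -76.71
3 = 3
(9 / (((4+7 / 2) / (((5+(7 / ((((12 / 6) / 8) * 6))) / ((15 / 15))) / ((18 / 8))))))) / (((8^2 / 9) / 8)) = 29 / 5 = 5.80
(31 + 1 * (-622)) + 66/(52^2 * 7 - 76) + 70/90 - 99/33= -16775039/28278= -593.22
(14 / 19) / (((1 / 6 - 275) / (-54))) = 4536 / 31331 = 0.14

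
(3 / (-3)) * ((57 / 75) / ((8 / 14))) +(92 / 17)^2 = 807963 / 28900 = 27.96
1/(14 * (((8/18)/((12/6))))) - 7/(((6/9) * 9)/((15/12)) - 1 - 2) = -899/252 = -3.57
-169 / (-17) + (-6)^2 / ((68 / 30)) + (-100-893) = -16442 / 17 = -967.18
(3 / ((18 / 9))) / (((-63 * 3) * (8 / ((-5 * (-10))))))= -25 / 504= -0.05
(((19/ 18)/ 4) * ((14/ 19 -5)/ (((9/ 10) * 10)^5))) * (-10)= 5/ 26244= 0.00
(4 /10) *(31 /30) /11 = 31 /825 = 0.04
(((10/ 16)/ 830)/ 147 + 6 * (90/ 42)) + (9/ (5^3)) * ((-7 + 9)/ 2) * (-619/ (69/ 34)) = -5109524933/ 561246000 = -9.10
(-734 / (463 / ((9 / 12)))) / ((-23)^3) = 1101 / 11266642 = 0.00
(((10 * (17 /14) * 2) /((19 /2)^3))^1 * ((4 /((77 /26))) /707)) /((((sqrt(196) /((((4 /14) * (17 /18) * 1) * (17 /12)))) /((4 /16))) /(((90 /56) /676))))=122825 /139858124562156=0.00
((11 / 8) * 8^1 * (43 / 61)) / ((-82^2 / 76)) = -8987 / 102541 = -0.09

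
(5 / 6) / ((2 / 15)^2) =375 / 8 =46.88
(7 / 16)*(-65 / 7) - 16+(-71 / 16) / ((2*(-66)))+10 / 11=-3671 / 192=-19.12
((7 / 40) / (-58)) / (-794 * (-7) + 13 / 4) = -7 / 12902100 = -0.00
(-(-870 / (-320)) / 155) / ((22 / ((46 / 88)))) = -2001 / 4801280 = -0.00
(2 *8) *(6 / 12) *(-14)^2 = 1568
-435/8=-54.38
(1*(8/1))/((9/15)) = 40/3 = 13.33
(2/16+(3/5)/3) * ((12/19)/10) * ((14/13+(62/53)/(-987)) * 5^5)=22860875/331303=69.00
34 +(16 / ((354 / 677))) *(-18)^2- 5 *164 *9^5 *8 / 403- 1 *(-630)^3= 5922749728442 / 23777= 249095753.39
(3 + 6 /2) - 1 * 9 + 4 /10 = -13 /5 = -2.60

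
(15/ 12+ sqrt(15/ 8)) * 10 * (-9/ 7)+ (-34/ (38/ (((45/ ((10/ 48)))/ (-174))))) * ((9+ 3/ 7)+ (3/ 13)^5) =-45 * sqrt(30)/ 14 - 16034433939/ 2864154202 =-23.20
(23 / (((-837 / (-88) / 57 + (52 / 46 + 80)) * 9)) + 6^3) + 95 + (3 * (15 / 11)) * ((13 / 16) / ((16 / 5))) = 312.07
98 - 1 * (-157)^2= -24551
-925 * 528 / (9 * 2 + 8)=-244200 / 13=-18784.62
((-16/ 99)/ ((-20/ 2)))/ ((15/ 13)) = 104/ 7425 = 0.01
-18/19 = -0.95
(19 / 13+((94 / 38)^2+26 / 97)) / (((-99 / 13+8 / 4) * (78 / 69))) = -41088235 / 33231133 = -1.24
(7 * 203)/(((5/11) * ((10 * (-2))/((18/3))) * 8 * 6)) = -15631/800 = -19.54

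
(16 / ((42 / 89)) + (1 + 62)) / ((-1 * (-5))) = 407 / 21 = 19.38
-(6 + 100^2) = -10006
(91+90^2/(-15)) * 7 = -3143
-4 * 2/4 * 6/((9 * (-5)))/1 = 4/15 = 0.27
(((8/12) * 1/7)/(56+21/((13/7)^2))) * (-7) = -338/31479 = -0.01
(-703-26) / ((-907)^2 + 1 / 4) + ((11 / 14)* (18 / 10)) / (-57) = -112467981 / 4376494010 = -0.03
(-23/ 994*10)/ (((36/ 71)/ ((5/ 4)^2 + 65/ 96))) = -24725/ 24192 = -1.02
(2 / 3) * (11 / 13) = 22 / 39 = 0.56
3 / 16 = 0.19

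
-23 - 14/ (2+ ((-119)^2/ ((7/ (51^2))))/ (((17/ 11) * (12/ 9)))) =-234925161/ 10214135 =-23.00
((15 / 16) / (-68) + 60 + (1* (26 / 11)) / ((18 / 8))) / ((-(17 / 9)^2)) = -59169483 / 3458752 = -17.11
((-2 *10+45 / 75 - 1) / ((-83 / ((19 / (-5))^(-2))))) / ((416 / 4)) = 255 / 1558076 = 0.00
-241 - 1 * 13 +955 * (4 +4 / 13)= 50178 / 13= 3859.85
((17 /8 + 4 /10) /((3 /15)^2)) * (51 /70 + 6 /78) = 50.85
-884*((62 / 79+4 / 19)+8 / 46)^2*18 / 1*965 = -25019781647496480 / 1191837529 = -20992611.02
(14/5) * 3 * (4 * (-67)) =-11256/5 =-2251.20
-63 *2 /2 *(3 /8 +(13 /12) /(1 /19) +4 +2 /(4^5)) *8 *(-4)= 805119 /16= 50319.94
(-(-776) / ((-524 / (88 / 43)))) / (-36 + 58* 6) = -2134 / 219687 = -0.01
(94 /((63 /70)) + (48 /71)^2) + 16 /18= 1599868 /15123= 105.79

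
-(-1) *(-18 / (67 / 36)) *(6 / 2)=-1944 / 67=-29.01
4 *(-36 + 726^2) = 2108160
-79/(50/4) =-158/25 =-6.32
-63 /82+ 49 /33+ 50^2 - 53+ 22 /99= 2447.94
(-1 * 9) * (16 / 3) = -48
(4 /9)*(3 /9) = 4 /27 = 0.15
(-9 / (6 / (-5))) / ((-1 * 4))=-15 / 8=-1.88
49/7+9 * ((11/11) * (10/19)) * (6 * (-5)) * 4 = -10667/19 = -561.42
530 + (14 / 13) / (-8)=27553 / 52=529.87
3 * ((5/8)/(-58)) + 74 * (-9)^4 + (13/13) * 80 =225315601/464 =485593.97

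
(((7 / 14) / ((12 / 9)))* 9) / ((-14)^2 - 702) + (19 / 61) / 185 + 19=867724137 / 45681680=19.00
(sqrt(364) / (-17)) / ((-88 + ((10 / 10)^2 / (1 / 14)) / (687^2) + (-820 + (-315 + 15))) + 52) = 471969*sqrt(91) / 4637567275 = 0.00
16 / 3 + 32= 112 / 3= 37.33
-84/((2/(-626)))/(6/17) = 74494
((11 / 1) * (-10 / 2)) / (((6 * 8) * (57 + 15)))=-55 / 3456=-0.02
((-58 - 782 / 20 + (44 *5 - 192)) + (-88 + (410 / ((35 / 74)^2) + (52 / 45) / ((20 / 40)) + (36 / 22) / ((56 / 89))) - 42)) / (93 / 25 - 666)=-794882645 / 321272028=-2.47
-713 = -713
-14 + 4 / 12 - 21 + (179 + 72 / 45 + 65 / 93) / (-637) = -10352744 / 296205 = -34.95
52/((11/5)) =260/11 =23.64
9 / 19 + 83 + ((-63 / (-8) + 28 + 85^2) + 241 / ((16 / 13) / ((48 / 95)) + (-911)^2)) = 18066313102211 / 2459893064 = 7344.35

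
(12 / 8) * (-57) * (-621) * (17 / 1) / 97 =1805247 / 194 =9305.40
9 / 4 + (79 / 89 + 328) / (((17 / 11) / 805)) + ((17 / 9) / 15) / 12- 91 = 209838958123 / 1225530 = 171223.03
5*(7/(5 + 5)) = 7/2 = 3.50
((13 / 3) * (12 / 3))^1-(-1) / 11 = 575 / 33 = 17.42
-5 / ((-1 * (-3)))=-5 / 3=-1.67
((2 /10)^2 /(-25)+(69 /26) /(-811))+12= 158080789 /13178750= 12.00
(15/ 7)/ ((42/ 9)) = 45/ 98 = 0.46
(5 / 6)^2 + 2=97 / 36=2.69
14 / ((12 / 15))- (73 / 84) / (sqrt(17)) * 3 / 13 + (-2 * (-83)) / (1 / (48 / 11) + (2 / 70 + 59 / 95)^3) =4935117793865 / 14209422278- 73 * sqrt(17) / 6188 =347.26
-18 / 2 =-9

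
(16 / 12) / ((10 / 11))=22 / 15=1.47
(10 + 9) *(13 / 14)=247 / 14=17.64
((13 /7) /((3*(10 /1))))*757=9841 /210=46.86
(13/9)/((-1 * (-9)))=13/81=0.16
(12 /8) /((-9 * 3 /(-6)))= 1 /3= 0.33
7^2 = 49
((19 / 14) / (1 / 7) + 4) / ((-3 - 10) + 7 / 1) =-9 / 4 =-2.25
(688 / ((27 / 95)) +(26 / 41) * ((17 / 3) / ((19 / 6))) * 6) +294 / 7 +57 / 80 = 2470.26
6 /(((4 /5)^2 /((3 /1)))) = 225 /8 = 28.12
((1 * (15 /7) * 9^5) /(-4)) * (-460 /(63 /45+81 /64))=32595048000 /5971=5458892.65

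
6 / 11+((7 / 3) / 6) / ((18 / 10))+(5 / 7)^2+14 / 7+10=1158859 / 87318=13.27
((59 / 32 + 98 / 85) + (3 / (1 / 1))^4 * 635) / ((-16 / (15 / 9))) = -46637117 / 8704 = -5358.12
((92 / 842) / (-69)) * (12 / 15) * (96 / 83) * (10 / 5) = -512 / 174715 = -0.00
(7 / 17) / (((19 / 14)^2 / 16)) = 21952 / 6137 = 3.58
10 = 10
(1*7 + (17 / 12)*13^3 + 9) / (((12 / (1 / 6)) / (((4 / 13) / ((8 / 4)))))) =37541 / 5616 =6.68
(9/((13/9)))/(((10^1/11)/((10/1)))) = 891/13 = 68.54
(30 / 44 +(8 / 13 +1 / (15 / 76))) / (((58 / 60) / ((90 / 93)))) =819030 / 128557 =6.37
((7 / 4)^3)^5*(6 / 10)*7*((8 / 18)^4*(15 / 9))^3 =830823264240025 / 162679413013056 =5.11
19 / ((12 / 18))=57 / 2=28.50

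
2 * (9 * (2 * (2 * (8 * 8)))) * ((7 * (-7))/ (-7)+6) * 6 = 359424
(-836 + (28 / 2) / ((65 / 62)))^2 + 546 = 2861561634 / 4225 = 677292.69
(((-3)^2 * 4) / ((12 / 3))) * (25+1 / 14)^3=389191959 / 2744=141833.80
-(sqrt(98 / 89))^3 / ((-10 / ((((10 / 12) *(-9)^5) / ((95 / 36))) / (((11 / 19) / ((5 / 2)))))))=-60761421 *sqrt(178) / 87131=-9303.90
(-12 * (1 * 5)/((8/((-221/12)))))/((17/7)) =455/8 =56.88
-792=-792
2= 2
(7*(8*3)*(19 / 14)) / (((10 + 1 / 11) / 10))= 8360 / 37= 225.95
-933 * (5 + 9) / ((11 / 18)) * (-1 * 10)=2351160 / 11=213741.82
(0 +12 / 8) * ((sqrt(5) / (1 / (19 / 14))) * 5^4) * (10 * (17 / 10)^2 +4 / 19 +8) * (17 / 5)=8990025 * sqrt(5) / 56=358969.77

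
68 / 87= 0.78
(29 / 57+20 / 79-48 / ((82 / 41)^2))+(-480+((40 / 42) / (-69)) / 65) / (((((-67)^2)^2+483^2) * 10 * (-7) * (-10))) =-30635035226836843 / 2726006584596750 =-11.24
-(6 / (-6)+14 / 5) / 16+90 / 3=2391 / 80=29.89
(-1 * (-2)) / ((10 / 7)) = 7 / 5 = 1.40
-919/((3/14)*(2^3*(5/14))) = -45031/30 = -1501.03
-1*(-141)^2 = -19881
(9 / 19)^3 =729 / 6859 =0.11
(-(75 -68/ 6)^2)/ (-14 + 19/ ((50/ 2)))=912025/ 2979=306.15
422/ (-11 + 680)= 422/ 669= 0.63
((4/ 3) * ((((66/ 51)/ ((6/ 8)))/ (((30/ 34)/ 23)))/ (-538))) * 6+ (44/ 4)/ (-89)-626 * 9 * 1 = -6070615429/ 1077345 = -5634.79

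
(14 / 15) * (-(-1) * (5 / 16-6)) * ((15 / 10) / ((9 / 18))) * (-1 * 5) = 637 / 8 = 79.62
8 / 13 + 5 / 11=153 / 143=1.07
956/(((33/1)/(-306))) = -97512/11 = -8864.73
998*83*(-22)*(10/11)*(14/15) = -4638704/3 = -1546234.67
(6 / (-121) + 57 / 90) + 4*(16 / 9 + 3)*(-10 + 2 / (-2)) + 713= 5481607 / 10890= 503.36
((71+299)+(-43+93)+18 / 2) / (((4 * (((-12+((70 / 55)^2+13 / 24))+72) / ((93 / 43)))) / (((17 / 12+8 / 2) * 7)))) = 2196529335 / 15524462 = 141.49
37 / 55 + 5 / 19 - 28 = -28282 / 1045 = -27.06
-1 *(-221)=221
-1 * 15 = -15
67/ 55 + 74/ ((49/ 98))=8207/ 55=149.22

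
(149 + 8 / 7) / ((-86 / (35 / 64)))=-5255 / 5504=-0.95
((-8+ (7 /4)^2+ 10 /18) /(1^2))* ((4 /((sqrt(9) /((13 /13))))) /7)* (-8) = 1262 /189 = 6.68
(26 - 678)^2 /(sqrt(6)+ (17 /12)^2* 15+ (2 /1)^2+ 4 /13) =5696033111808 /458753473 - 165525295104* sqrt(6) /458753473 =11532.51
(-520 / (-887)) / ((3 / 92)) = 47840 / 2661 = 17.98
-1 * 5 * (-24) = 120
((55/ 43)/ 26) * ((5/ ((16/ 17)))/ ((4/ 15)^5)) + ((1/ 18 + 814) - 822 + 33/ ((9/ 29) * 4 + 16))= 3869568666689/ 20606976000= 187.78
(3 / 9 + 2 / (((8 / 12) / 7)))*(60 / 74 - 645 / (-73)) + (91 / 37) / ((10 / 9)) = 5618187 / 27010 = 208.00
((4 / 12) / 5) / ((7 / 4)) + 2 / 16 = 137 / 840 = 0.16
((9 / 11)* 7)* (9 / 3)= 189 / 11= 17.18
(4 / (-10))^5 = -32 / 3125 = -0.01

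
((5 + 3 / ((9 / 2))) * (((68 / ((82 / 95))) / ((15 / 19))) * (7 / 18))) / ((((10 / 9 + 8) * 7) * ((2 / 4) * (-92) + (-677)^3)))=-104329 / 9388717874982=-0.00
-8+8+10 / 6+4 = 17 / 3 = 5.67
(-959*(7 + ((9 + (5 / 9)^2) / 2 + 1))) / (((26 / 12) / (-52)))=7863800 / 27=291251.85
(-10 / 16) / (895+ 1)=-5 / 7168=-0.00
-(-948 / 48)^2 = -6241 / 16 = -390.06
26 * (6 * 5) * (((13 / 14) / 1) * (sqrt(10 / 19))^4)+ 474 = 1704798 / 2527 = 674.63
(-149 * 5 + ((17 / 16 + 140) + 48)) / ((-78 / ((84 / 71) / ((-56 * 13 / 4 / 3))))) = -26685 / 191984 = -0.14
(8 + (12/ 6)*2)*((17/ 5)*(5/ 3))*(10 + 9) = 1292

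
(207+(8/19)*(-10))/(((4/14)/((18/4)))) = 242739/76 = 3193.93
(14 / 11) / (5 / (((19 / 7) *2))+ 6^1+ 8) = 76 / 891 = 0.09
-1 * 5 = -5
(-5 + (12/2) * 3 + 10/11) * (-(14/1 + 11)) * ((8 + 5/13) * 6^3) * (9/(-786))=135083700/18733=7211.00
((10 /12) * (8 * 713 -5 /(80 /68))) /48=98.95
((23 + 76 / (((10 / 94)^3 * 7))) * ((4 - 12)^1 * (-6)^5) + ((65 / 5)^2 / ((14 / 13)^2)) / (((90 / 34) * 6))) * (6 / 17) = 744066016866233 / 3748500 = 198497003.30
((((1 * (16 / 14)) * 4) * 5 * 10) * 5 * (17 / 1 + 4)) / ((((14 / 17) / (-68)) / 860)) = -11929920000 / 7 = -1704274285.71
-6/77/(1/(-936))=5616/77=72.94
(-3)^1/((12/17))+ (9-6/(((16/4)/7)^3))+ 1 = -845/32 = -26.41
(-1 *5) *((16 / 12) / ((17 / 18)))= -7.06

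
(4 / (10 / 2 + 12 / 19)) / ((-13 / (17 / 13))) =-1292 / 18083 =-0.07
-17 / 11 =-1.55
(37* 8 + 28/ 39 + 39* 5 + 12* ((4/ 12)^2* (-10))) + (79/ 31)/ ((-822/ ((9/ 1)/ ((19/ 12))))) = 501811281/ 1049009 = 478.37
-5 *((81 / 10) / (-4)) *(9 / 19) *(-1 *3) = -2187 / 152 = -14.39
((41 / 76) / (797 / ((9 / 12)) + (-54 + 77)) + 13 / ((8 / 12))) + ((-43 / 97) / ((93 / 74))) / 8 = 10861471021 / 558246543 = 19.46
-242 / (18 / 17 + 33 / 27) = -37026 / 349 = -106.09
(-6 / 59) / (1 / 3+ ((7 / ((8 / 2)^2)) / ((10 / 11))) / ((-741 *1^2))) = -711360 / 2327137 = -0.31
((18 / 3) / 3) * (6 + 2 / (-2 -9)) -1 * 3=95 / 11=8.64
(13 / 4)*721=9373 / 4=2343.25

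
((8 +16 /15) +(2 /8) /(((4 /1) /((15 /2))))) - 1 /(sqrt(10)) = 4577 /480 - sqrt(10) /10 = 9.22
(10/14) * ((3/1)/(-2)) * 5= -75/14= -5.36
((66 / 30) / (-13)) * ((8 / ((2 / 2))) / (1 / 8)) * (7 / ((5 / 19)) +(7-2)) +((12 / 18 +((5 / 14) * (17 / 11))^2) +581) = 5543046539 / 23123100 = 239.72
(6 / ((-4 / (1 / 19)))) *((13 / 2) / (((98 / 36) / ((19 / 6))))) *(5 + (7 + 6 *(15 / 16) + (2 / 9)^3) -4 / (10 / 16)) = -4259333 / 635040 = -6.71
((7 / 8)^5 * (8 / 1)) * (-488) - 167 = -1110731 / 512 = -2169.40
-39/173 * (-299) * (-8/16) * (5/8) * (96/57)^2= -3731520/62453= -59.75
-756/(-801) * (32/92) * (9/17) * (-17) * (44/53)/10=-133056/542455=-0.25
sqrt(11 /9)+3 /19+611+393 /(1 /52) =sqrt(11) /3+399896 /19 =21048.26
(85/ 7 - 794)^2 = 29953729/ 49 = 611300.59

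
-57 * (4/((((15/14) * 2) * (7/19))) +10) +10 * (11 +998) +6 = 9237.20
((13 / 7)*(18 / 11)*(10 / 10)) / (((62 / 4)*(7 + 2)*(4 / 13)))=169 / 2387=0.07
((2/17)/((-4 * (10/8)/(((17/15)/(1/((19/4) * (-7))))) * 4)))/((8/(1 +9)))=0.28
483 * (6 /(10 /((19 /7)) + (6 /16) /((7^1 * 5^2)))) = 77086800 /98057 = 786.14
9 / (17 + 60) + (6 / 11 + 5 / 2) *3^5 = 740.16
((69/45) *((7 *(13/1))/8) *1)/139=2093/16680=0.13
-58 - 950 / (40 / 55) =-5457 / 4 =-1364.25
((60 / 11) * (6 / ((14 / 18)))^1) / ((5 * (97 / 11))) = 648 / 679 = 0.95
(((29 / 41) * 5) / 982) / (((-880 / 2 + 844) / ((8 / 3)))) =145 / 6099693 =0.00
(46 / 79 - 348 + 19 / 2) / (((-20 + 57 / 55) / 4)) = 5873010 / 82397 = 71.28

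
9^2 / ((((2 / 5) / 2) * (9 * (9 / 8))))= 40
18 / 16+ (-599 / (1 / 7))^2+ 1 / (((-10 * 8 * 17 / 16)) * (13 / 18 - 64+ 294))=49650153602861 / 2824040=17581250.12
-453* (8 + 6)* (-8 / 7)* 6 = 43488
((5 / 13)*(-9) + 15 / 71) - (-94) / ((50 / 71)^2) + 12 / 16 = 431597867 / 2307500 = 187.04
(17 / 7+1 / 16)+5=839 / 112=7.49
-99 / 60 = -33 / 20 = -1.65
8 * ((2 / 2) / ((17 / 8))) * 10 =640 / 17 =37.65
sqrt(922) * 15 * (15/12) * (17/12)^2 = 7225 * sqrt(922)/192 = 1142.62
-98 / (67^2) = -98 / 4489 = -0.02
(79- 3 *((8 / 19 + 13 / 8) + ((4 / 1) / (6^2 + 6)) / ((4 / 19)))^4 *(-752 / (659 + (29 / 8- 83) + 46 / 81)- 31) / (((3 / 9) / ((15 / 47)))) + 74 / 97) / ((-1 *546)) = -4869357313583642277512771 / 719660081754002789277696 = -6.77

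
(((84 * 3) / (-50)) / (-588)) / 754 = 3 / 263900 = 0.00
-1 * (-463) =463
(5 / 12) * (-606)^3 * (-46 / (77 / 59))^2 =-683008828613640 / 5929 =-115197980875.97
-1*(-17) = 17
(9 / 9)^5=1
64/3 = 21.33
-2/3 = -0.67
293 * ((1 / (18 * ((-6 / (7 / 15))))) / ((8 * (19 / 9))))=-2051 / 27360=-0.07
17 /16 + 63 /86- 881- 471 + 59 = -888349 /688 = -1291.20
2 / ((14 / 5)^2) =25 / 98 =0.26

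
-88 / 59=-1.49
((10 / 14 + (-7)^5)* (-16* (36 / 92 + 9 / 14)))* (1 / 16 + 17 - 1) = 5034045582 / 1127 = 4466766.27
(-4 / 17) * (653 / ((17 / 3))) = -7836 / 289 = -27.11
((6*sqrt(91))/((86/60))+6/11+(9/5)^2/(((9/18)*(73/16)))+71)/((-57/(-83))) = 4980*sqrt(91)/817+121577321/1144275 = 164.40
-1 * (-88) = 88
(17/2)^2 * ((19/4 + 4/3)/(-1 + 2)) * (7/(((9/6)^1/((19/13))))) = 2805901/936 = 2997.76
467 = 467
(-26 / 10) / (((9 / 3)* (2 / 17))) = -221 / 30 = -7.37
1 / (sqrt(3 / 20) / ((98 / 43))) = 5.88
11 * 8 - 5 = 83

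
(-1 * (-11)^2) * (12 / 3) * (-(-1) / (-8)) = 121 / 2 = 60.50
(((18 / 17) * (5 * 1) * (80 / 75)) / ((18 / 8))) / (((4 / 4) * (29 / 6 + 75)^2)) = 1536 / 3900497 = 0.00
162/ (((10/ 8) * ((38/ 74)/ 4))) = 95904/ 95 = 1009.52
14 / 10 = 7 / 5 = 1.40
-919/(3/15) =-4595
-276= -276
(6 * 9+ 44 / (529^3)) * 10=79939380500 / 148035889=540.00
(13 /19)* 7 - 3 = 34 /19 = 1.79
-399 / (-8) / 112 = 57 / 128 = 0.45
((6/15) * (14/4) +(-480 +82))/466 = -1983/2330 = -0.85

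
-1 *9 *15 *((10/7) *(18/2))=-12150/7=-1735.71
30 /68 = 15 /34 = 0.44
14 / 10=7 / 5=1.40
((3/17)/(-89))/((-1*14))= 3/21182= 0.00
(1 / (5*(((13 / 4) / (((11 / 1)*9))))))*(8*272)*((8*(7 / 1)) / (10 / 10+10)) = 4386816 / 65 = 67489.48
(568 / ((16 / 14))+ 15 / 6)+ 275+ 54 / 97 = 150361 / 194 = 775.06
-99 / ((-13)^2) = -99 / 169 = -0.59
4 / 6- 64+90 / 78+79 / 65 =-11888 / 195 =-60.96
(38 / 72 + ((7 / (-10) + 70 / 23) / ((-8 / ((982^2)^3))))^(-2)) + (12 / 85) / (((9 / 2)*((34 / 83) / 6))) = 11717419708177956923085107293055405613690161 / 11868225106007074108508485005252091962016080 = 0.99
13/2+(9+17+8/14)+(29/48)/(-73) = 810973/24528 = 33.06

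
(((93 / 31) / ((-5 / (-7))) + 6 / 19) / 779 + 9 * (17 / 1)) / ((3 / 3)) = 11323194 / 74005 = 153.01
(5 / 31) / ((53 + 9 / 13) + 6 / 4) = 26 / 8897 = 0.00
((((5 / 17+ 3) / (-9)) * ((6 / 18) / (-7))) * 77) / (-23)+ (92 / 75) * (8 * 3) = 7754552 / 263925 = 29.38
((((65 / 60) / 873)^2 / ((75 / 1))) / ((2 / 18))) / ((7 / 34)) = 0.00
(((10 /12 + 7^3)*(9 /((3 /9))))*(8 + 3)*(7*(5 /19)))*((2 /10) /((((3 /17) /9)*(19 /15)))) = 1093689135 /722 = 1514804.90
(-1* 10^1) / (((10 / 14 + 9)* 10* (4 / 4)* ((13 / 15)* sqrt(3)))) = -35* sqrt(3) / 884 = -0.07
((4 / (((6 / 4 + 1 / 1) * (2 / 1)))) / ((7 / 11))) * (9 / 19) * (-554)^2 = 121538736 / 665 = 182765.02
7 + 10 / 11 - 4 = 43 / 11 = 3.91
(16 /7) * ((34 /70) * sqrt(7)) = 2.94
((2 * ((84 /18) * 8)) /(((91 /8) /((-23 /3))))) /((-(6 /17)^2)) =404.00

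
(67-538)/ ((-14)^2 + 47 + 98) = -471/ 341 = -1.38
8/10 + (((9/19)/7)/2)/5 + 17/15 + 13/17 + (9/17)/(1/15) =722117/67830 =10.65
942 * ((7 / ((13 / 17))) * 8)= 896784 / 13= 68983.38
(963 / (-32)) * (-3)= 2889 / 32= 90.28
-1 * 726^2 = -527076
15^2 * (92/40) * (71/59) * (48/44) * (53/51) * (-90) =-701046900/11033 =-63540.91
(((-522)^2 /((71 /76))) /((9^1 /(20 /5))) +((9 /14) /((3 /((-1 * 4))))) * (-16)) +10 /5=64435138 /497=129648.16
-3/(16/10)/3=-5/8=-0.62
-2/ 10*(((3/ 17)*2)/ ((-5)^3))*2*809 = 9708/ 10625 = 0.91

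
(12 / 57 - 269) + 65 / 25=-25288 / 95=-266.19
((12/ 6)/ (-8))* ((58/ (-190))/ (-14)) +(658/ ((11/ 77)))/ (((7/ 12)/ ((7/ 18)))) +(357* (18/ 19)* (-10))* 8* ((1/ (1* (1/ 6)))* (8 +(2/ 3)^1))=-22406006647/ 15960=-1403885.13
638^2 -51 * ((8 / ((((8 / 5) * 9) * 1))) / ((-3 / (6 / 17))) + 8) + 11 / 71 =406639.49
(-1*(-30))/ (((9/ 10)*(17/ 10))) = 1000/ 51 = 19.61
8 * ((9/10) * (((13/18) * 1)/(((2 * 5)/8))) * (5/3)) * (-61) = -6344/15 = -422.93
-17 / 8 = -2.12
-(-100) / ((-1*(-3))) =100 / 3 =33.33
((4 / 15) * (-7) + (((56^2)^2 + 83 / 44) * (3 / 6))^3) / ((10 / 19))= 23091889118023874852722825151 / 102220800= 225902058270174708598.67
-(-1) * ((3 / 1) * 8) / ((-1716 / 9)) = -18 / 143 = -0.13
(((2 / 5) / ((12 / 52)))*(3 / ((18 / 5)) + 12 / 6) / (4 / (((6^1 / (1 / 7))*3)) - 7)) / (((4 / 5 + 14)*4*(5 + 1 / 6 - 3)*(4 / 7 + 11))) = -833 / 1754244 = -0.00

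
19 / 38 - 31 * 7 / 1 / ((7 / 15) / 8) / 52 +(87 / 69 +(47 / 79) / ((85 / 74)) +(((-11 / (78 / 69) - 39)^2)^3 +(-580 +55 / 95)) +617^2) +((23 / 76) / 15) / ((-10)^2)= 910459709388238934879200817 / 67987458259656000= 13391583281.60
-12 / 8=-3 / 2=-1.50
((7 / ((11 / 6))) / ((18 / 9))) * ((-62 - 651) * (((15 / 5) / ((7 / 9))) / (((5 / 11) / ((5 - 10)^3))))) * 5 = 7219125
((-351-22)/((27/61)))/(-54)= 22753/1458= 15.61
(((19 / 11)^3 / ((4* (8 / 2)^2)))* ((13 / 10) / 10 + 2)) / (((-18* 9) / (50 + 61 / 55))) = -456308693 / 8433216000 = -0.05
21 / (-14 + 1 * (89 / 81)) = -1701 / 1045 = -1.63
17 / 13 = 1.31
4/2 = 2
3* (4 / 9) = 4 / 3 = 1.33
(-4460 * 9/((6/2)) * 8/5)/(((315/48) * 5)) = -114176/175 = -652.43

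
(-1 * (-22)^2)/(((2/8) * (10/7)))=-6776/5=-1355.20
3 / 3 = 1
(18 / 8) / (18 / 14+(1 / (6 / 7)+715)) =189 / 60266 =0.00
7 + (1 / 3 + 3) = 31 / 3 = 10.33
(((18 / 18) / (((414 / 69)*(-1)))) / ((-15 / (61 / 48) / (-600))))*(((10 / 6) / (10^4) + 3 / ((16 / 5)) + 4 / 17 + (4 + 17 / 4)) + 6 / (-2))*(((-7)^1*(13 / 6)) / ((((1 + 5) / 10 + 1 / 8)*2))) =1818346621 / 3194640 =569.19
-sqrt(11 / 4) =-sqrt(11) / 2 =-1.66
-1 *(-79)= 79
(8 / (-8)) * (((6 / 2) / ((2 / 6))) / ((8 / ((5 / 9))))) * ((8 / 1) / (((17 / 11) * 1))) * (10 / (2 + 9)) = -50 / 17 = -2.94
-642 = -642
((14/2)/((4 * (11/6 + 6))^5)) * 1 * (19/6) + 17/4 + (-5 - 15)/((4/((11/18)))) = 157789461773/132102724032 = 1.19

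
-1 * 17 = -17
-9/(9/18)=-18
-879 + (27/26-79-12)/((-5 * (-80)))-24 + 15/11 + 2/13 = -103155329/114400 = -901.71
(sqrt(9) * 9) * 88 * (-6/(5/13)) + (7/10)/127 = -9414661/254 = -37065.59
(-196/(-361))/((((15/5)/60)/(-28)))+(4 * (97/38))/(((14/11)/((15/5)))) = -707501/2527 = -279.98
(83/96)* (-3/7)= -83/224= -0.37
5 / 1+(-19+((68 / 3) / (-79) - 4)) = -4334 / 237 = -18.29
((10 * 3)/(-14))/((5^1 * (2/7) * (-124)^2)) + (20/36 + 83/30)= 4597289/1383840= 3.32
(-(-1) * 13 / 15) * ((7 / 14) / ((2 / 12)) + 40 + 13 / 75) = 42094 / 1125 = 37.42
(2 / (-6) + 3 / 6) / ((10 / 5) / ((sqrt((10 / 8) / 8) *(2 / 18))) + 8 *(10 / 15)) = -5 / 11504 + 27 *sqrt(10) / 23008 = 0.00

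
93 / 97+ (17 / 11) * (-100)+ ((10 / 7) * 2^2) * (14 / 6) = -448951 / 3201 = -140.25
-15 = -15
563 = 563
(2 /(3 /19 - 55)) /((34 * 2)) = -19 /35428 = -0.00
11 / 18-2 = -25 / 18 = -1.39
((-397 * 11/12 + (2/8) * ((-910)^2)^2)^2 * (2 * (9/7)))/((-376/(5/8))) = -21161363652841788189253445/168448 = -125625496609290630872.75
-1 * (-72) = 72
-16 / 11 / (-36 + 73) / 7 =-16 / 2849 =-0.01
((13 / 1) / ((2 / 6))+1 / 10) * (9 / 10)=3519 / 100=35.19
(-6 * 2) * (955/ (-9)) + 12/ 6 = 3826/ 3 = 1275.33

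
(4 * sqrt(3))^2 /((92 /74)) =888 /23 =38.61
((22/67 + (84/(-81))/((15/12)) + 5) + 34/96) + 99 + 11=16621511/144720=114.85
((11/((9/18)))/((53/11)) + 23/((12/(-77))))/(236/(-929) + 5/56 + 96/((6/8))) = -107546614/96129969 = -1.12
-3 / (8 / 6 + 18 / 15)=-45 / 38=-1.18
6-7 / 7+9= 14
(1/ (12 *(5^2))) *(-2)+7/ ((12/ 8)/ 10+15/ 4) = 3487/ 1950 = 1.79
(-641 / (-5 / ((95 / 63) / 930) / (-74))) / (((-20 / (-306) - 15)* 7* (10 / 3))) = 7660591 / 173545750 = 0.04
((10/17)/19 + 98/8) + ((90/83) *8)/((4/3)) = 2014641/107236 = 18.79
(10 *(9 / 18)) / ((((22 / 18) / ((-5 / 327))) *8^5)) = -75 / 39288832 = -0.00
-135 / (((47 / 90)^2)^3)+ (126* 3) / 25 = -1789538831605638 / 269480383225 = -6640.70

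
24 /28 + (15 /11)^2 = 2301 /847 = 2.72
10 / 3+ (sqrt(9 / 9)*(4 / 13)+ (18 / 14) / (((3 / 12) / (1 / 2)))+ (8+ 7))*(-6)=-28376 / 273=-103.94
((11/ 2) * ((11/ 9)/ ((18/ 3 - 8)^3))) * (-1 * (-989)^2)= 118352641/ 144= 821893.34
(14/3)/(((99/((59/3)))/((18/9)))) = 1652/891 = 1.85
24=24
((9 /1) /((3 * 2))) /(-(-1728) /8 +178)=3 /788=0.00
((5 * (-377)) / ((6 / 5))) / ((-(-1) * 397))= -9425 / 2382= -3.96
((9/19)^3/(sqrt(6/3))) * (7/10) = 5103 * sqrt(2)/137180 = 0.05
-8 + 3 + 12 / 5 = -13 / 5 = -2.60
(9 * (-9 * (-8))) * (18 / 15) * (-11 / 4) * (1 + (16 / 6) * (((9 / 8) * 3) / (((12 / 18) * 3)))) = -11761.20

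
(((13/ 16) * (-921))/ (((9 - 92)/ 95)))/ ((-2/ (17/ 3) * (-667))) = 6445465/ 1771552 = 3.64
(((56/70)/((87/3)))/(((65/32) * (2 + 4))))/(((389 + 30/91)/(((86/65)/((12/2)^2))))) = 9632/45078973875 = 0.00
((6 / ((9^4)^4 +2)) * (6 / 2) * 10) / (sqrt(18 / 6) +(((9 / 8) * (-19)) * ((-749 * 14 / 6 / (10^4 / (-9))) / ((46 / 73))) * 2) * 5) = -0.00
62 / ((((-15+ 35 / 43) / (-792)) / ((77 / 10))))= 40645836 / 1525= 26653.01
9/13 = 0.69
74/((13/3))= 222/13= 17.08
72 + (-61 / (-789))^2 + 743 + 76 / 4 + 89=574590604 / 622521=923.01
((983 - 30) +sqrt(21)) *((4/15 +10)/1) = 154 *sqrt(21)/15 +146762/15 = 9831.18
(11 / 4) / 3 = 0.92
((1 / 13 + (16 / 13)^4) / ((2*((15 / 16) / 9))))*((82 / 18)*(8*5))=2074.29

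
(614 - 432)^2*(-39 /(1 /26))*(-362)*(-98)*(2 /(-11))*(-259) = -617227314570048 /11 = -56111574051822.55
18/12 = 3/2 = 1.50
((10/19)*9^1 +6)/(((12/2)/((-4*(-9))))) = 1224/19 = 64.42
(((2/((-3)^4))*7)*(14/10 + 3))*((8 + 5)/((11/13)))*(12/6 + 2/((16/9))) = 5915/162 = 36.51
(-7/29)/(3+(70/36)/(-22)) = -2772/33437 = -0.08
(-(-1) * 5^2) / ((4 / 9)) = 225 / 4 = 56.25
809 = 809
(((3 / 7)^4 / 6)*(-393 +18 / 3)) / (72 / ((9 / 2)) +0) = -10449 / 76832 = -0.14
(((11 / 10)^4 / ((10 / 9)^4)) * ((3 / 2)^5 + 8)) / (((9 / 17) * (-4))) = -90541510587 / 12800000000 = -7.07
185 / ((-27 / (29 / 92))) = -5365 / 2484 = -2.16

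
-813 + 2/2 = -812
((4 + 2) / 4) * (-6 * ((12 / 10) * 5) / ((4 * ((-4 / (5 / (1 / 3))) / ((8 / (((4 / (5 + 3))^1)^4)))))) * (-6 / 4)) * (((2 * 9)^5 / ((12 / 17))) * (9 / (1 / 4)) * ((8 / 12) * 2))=-1248928865280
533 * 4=2132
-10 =-10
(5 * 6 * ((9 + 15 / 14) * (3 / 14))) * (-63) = -57105 / 14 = -4078.93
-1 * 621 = -621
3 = 3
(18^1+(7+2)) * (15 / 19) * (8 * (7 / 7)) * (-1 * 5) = -16200 / 19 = -852.63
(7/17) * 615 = 4305/17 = 253.24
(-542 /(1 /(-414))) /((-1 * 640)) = -56097 /160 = -350.61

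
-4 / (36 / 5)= -5 / 9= -0.56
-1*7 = -7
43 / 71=0.61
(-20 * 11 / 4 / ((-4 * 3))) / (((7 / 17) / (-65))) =-60775 / 84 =-723.51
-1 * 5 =-5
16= 16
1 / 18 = 0.06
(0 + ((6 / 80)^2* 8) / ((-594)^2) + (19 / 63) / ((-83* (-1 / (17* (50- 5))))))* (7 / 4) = 12662892581 / 2603145600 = 4.86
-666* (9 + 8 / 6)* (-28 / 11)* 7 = 122624.73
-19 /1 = -19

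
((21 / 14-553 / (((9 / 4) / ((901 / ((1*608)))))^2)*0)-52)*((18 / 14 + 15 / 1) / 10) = -5757 / 70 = -82.24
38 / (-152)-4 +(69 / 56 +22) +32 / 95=102777 / 5320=19.32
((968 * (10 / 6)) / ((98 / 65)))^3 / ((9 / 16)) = 62273912272000000 / 28588707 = 2178269631.85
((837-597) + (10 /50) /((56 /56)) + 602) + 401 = 6216 /5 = 1243.20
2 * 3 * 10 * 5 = 300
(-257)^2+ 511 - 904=65656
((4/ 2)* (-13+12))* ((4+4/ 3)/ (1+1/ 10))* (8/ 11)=-2560/ 363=-7.05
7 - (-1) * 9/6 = 17/2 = 8.50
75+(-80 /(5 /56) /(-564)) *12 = 4421 /47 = 94.06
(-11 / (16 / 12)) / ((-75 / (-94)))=-517 / 50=-10.34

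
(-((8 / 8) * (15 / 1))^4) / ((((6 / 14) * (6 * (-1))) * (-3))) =-13125 / 2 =-6562.50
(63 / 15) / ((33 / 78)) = 546 / 55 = 9.93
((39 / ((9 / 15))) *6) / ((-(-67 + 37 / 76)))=1976 / 337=5.86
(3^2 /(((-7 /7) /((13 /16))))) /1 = -117 /16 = -7.31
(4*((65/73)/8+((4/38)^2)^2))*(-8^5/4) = -34734936064/9513433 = -3651.15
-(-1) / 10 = 1 / 10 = 0.10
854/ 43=19.86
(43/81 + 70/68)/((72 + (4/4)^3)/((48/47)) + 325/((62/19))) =0.01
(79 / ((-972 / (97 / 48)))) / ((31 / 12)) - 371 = -44723551 / 120528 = -371.06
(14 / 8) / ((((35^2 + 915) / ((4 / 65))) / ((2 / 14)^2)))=1 / 973700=0.00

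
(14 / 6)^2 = 49 / 9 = 5.44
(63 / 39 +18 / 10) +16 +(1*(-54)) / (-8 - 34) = 20.70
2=2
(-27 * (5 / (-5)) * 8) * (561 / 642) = 20196 / 107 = 188.75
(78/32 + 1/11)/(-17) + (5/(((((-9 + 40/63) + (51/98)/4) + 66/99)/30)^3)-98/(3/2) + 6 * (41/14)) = -429783168862794432421/1196088911562346032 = -359.32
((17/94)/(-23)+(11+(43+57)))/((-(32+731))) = -239965/1649606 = -0.15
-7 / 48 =-0.15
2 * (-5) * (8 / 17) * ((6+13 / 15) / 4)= -412 / 51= -8.08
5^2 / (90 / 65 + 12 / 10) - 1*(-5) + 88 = 17249 / 168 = 102.67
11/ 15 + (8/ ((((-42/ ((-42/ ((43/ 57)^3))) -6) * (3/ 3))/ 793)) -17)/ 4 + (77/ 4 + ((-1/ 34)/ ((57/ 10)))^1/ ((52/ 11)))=-69909801427889/ 259914152940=-268.97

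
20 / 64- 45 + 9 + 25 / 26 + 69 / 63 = -146899 / 4368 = -33.63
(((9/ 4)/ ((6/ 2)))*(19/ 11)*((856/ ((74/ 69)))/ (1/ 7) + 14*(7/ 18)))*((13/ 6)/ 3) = 459995263/ 87912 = 5232.45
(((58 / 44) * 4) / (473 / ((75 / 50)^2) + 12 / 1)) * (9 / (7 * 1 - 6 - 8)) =-2349 / 77000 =-0.03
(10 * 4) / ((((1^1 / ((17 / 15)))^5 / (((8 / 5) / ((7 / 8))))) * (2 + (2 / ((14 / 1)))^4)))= 249349606912 / 3647278125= 68.37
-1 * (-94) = 94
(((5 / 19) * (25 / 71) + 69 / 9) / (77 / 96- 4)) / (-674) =502432 / 139566191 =0.00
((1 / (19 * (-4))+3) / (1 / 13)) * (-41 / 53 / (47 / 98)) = -5928559 / 94658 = -62.63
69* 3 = 207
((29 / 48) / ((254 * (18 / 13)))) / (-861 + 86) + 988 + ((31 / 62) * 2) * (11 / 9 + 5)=169095724423 / 170078400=994.22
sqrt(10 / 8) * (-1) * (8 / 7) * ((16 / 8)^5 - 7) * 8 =-800 * sqrt(5) / 7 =-255.55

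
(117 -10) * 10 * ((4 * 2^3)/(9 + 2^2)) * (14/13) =479360/169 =2836.45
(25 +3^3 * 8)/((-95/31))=-7471/95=-78.64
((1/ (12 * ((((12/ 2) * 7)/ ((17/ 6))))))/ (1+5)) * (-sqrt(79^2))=-1343/ 18144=-0.07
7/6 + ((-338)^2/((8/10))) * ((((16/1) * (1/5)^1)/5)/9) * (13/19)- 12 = 11862851/1710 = 6937.34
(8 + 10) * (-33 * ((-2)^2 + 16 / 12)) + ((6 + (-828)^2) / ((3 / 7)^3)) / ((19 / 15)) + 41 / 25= 9793711687 / 1425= 6872780.13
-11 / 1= -11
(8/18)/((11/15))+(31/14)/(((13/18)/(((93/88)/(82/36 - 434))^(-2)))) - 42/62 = 1286032060175/2513511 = 511647.68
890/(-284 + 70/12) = -5340/1669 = -3.20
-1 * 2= -2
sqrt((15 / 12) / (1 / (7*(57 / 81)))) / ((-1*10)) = -sqrt(1995) / 180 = -0.25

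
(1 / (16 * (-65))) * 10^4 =-9.62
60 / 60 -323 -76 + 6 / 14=-2783 / 7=-397.57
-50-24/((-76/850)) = 4150/19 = 218.42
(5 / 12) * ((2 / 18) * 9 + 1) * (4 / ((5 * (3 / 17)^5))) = 2839714 / 729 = 3895.36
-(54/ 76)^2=-729/ 1444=-0.50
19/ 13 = 1.46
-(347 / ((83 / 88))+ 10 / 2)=-30951 / 83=-372.90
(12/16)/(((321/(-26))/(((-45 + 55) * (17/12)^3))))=-319345/184896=-1.73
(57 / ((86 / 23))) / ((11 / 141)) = 195.40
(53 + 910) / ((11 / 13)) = 12519 / 11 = 1138.09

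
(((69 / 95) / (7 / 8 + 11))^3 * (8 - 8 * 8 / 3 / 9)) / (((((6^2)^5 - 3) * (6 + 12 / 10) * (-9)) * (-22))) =6229504 / 416877266796006740625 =0.00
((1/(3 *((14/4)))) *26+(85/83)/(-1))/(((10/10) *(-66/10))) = -12655/57519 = -0.22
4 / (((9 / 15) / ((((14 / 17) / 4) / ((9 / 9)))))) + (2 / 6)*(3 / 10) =751 / 510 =1.47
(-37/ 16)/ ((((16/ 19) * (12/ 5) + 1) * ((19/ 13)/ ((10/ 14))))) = -12025/ 32144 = -0.37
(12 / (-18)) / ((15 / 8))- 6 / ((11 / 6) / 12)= -19616 / 495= -39.63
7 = 7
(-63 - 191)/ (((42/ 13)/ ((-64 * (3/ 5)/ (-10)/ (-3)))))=52832/ 525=100.63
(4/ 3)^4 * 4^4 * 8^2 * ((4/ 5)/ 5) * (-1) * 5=-16777216/ 405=-41425.22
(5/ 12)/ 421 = 5/ 5052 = 0.00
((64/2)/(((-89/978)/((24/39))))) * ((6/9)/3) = -166912/3471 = -48.09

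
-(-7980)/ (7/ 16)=18240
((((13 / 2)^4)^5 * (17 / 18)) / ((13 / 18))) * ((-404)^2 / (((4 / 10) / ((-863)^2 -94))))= 943956847484875736753358256897875 / 131072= 7201819209937101263071886000.00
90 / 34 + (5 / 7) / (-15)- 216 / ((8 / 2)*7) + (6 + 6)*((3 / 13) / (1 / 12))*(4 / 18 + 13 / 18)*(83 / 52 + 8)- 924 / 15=70727396 / 301665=234.46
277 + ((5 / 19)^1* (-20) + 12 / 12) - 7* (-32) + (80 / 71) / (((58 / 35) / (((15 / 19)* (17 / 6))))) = 19492342 / 39121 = 498.26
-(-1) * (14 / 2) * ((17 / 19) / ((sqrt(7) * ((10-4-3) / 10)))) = 170 * sqrt(7) / 57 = 7.89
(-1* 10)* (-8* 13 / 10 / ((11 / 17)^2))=30056 / 121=248.40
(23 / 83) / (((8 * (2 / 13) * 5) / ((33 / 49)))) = 9867 / 325360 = 0.03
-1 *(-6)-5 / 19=109 / 19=5.74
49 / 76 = 0.64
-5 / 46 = -0.11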